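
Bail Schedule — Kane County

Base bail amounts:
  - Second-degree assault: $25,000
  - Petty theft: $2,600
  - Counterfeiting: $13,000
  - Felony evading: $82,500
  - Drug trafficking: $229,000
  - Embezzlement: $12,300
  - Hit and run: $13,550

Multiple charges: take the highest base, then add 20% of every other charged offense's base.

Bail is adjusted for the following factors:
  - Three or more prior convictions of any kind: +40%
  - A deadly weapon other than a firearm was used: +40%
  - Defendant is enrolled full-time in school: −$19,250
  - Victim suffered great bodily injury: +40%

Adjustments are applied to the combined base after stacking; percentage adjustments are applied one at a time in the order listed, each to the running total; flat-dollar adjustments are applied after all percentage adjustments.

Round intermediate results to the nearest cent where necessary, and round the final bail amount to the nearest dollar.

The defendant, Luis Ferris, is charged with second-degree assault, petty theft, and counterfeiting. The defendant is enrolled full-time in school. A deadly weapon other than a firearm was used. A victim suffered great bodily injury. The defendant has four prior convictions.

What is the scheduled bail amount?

$57,911

Base amounts from the schedule: second-degree assault $25,000; petty theft $2,600; counterfeiting $13,000.
Stacking rule: highest base plus 20% of each additional charge. Highest is second-degree assault at $25,000. Additional: $2,600 × 20% = $520; $13,000 × 20% = $2,600. Combined base = $25,000 + $3,120 = $28,120.
Three or more prior convictions of any kind (+40%): $28,120 × 1.4 = $39,368.
A deadly weapon other than a firearm was used (+40%): $39,368 × 1.4 = $55,115.20.
Victim suffered great bodily injury (+40%): $55,115.20 × 1.4 = $77,161.28.
Defendant is enrolled full-time in school (−$19,250 flat): $77,161.28 − $19,250 = $57,911.28.
Rounded to the nearest dollar: $57,911.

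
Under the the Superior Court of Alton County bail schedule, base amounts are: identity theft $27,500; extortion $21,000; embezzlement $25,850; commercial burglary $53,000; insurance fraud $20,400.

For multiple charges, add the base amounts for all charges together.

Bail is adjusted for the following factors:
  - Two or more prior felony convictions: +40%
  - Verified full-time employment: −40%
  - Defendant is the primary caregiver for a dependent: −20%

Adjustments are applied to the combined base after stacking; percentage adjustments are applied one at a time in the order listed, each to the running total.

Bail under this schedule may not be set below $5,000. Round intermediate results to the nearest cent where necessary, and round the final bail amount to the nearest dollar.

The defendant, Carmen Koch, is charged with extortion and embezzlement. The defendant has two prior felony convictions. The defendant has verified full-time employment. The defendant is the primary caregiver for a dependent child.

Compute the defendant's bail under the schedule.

$31,483

Base amounts from the schedule: extortion $21,000; embezzlement $25,850.
Stacking rule: sum of all bases. $21,000 + $25,850 = $46,850.
Two or more prior felony convictions (+40%): $46,850 × 1.4 = $65,590.
Verified full-time employment (−40%): $65,590 × 0.6 = $39,354.
Defendant is the primary caregiver for a dependent (−20%): $39,354 × 0.8 = $31,483.20.
$31,483.20 is at or above the $5,000 minimum.
Rounded to the nearest dollar: $31,483.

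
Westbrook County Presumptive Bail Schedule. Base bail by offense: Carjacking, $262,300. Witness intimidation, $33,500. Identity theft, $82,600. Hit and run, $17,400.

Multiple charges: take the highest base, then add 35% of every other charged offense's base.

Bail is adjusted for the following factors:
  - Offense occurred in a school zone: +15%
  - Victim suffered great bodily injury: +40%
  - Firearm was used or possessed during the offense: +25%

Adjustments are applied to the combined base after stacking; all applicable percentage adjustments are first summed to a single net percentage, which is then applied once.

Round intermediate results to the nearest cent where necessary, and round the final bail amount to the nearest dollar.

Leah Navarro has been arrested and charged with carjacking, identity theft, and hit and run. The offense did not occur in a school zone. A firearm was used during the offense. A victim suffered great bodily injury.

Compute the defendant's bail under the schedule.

Base amounts from the schedule: carjacking $262,300; identity theft $82,600; hit and run $17,400.
Stacking rule: highest base plus 35% of each additional charge. Highest is carjacking at $262,300. Additional: $82,600 × 35% = $28,910; $17,400 × 35% = $6,090. Combined base = $262,300 + $35,000 = $297,300.
Net percentage adjustment: +40% +25% = +65%. $297,300 × 1.65 = $490,545.

$490,545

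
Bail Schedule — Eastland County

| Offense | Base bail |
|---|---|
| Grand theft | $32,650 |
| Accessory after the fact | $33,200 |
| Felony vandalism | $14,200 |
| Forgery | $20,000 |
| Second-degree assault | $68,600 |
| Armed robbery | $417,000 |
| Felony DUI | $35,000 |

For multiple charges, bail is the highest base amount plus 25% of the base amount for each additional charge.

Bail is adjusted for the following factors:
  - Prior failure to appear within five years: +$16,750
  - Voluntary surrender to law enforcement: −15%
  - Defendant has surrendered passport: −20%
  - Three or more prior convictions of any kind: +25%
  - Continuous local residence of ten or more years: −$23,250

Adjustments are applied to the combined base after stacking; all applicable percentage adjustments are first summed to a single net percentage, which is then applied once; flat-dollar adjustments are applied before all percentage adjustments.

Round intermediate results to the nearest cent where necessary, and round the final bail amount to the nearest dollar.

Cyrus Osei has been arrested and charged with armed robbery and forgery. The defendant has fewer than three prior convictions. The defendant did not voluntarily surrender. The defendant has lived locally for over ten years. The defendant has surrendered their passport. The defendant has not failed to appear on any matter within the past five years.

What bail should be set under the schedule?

Base amounts from the schedule: armed robbery $417,000; forgery $20,000.
Stacking rule: highest base plus 25% of each additional charge. Highest is armed robbery at $417,000. Additional: $20,000 × 25% = $5,000. Combined base = $417,000 + $5,000 = $422,000.
Continuous local residence of ten or more years (−$23,250 flat): $422,000 − $23,250 = $398,750.
Defendant has surrendered passport (−20%): $398,750 × 0.8 = $319,000.

$319,000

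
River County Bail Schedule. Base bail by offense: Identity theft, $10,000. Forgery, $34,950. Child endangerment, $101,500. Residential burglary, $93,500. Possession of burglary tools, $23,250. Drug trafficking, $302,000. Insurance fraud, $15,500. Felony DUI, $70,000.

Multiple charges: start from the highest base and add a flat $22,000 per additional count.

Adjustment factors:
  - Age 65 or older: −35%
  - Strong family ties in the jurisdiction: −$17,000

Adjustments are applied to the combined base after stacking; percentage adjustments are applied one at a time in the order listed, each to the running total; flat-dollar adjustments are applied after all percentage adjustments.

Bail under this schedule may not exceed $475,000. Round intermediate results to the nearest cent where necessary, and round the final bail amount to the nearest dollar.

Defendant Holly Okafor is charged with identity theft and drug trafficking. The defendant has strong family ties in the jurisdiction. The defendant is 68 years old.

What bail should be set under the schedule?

$193,600

Base amounts from the schedule: identity theft $10,000; drug trafficking $302,000.
Stacking rule: highest base plus $22,000 per additional charge. Highest is drug trafficking at $302,000; 1 additional charge → +$22,000. Combined base = $324,000.
Age 65 or older (−35%): $324,000 × 0.65 = $210,600.
Strong family ties in the jurisdiction (−$17,000 flat): $210,600 − $17,000 = $193,600.
$193,600 is within the $475,000 maximum.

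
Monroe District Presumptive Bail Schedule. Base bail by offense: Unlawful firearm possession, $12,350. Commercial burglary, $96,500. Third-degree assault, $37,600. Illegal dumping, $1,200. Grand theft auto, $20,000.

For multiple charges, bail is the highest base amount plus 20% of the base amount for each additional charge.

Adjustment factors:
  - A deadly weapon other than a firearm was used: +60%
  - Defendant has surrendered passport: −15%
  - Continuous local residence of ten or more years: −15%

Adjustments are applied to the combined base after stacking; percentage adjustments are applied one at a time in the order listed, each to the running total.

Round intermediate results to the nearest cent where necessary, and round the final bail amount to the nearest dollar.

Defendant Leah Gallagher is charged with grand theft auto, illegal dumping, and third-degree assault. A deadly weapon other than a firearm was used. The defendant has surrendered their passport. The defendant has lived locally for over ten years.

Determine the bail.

$48,367

Base amounts from the schedule: grand theft auto $20,000; illegal dumping $1,200; third-degree assault $37,600.
Stacking rule: highest base plus 20% of each additional charge. Highest is third-degree assault at $37,600. Additional: $20,000 × 20% = $4,000; $1,200 × 20% = $240. Combined base = $37,600 + $4,240 = $41,840.
A deadly weapon other than a firearm was used (+60%): $41,840 × 1.6 = $66,944.
Defendant has surrendered passport (−15%): $66,944 × 0.85 = $56,902.40.
Continuous local residence of ten or more years (−15%): $56,902.40 × 0.85 = $48,367.04.
Rounded to the nearest dollar: $48,367.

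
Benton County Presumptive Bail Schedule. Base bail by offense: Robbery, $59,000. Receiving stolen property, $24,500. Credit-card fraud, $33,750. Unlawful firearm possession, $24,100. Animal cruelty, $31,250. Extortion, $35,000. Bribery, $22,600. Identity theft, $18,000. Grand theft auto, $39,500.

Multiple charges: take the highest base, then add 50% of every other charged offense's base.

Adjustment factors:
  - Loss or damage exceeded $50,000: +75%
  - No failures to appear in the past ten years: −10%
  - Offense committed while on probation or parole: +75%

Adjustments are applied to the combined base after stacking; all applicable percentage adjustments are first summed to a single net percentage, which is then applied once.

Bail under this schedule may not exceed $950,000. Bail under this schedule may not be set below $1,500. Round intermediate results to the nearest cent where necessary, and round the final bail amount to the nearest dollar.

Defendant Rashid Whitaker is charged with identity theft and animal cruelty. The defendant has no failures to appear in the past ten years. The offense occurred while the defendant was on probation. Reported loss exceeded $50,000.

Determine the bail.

$96,600

Base amounts from the schedule: identity theft $18,000; animal cruelty $31,250.
Stacking rule: highest base plus 50% of each additional charge. Highest is animal cruelty at $31,250. Additional: $18,000 × 50% = $9,000. Combined base = $31,250 + $9,000 = $40,250.
Net percentage adjustment: +75% −10% +75% = +140%. $40,250 × 2.4 = $96,600.
$96,600 is within the $950,000 maximum.
$96,600 is at or above the $1,500 minimum.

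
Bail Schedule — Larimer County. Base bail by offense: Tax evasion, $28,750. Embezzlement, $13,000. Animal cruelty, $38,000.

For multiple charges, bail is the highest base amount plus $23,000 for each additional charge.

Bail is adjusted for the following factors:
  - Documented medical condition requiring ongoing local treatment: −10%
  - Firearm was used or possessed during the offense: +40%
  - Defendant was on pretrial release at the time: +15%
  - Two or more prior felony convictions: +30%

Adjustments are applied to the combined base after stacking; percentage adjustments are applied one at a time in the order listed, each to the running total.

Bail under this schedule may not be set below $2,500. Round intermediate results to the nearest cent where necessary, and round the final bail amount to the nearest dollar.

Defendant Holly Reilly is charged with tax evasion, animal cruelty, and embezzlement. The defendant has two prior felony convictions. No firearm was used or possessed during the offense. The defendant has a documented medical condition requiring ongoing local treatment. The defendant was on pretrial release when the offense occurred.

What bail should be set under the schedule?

$113,022

Base amounts from the schedule: tax evasion $28,750; animal cruelty $38,000; embezzlement $13,000.
Stacking rule: highest base plus $23,000 per additional charge. Highest is animal cruelty at $38,000; 2 additional charges → +$46,000. Combined base = $84,000.
Documented medical condition requiring ongoing local treatment (−10%): $84,000 × 0.9 = $75,600.
Defendant was on pretrial release at the time (+15%): $75,600 × 1.15 = $86,940.
Two or more prior felony convictions (+30%): $86,940 × 1.3 = $113,022.
$113,022 is at or above the $2,500 minimum.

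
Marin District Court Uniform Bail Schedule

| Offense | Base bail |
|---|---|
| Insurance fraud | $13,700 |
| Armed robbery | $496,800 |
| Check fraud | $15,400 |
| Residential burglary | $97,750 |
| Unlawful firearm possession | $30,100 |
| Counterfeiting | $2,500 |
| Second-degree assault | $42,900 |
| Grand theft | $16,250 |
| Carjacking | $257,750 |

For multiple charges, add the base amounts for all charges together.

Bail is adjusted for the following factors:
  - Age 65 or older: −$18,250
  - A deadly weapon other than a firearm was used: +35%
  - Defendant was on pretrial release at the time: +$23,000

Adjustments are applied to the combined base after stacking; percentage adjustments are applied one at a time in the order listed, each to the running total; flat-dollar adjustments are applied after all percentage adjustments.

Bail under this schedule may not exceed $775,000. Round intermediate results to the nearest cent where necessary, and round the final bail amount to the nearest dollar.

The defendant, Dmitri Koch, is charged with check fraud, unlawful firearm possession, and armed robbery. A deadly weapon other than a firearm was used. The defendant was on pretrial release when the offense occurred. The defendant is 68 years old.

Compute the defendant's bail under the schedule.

Base amounts from the schedule: check fraud $15,400; unlawful firearm possession $30,100; armed robbery $496,800.
Stacking rule: sum of all bases. $15,400 + $30,100 + $496,800 = $542,300.
A deadly weapon other than a firearm was used (+35%): $542,300 × 1.35 = $732,105.
Age 65 or older (−$18,250 flat): $732,105 − $18,250 = $713,855.
Defendant was on pretrial release at the time (+$23,000 flat): $713,855 + $23,000 = $736,855.
$736,855 is within the $775,000 maximum.

$736,855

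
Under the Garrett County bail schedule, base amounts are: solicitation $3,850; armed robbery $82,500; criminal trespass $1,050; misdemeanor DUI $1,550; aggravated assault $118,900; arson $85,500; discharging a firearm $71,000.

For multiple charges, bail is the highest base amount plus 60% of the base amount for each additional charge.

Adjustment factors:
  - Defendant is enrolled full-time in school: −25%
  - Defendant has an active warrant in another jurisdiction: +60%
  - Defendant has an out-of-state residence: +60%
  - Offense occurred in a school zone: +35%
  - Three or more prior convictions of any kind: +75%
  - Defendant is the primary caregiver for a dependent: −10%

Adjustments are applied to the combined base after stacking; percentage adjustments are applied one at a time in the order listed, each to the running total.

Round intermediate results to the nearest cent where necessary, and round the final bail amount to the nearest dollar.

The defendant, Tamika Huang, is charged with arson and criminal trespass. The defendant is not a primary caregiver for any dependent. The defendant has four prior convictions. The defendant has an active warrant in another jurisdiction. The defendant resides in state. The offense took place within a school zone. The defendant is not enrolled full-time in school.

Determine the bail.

Base amounts from the schedule: arson $85,500; criminal trespass $1,050.
Stacking rule: highest base plus 60% of each additional charge. Highest is arson at $85,500. Additional: $1,050 × 60% = $630. Combined base = $85,500 + $630 = $86,130.
Defendant has an active warrant in another jurisdiction (+60%): $86,130 × 1.6 = $137,808.
Offense occurred in a school zone (+35%): $137,808 × 1.35 = $186,040.80.
Three or more prior convictions of any kind (+75%): $186,040.80 × 1.75 = $325,571.40.
Rounded to the nearest dollar: $325,571.

$325,571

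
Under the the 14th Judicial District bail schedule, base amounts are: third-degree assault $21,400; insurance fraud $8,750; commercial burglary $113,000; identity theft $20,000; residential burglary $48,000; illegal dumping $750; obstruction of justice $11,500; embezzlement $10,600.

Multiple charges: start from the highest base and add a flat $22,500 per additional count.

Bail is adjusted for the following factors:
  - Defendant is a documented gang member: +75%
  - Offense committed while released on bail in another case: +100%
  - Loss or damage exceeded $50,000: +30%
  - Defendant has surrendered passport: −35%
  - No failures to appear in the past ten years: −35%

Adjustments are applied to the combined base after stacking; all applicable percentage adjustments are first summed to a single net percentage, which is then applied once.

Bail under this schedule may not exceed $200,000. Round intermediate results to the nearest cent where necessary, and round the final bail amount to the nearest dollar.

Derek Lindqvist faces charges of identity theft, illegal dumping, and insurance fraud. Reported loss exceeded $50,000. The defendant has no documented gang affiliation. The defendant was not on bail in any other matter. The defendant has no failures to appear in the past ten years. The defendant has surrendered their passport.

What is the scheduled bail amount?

Base amounts from the schedule: identity theft $20,000; illegal dumping $750; insurance fraud $8,750.
Stacking rule: highest base plus $22,500 per additional charge. Highest is identity theft at $20,000; 2 additional charges → +$45,000. Combined base = $65,000.
Net percentage adjustment: +30% −35% −35% = −40%. $65,000 × 0.6 = $39,000.
$39,000 is within the $200,000 maximum.

$39,000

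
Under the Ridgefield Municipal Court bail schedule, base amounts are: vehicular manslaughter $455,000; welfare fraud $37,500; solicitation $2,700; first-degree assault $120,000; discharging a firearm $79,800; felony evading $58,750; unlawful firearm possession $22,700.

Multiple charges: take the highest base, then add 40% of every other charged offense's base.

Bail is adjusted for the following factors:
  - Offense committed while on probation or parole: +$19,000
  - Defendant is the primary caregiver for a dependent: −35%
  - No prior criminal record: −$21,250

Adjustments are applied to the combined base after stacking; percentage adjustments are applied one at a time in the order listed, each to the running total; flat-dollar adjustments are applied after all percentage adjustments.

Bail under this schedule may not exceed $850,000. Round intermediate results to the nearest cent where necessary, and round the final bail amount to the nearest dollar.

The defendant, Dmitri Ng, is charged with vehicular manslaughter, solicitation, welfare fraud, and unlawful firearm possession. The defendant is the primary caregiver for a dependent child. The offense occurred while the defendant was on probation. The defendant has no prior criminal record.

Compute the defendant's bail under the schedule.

$309,854

Base amounts from the schedule: vehicular manslaughter $455,000; solicitation $2,700; welfare fraud $37,500; unlawful firearm possession $22,700.
Stacking rule: highest base plus 40% of each additional charge. Highest is vehicular manslaughter at $455,000. Additional: $2,700 × 40% = $1,080; $37,500 × 40% = $15,000; $22,700 × 40% = $9,080. Combined base = $455,000 + $25,160 = $480,160.
Defendant is the primary caregiver for a dependent (−35%): $480,160 × 0.65 = $312,104.
Offense committed while on probation or parole (+$19,000 flat): $312,104 + $19,000 = $331,104.
No prior criminal record (−$21,250 flat): $331,104 − $21,250 = $309,854.
$309,854 is within the $850,000 maximum.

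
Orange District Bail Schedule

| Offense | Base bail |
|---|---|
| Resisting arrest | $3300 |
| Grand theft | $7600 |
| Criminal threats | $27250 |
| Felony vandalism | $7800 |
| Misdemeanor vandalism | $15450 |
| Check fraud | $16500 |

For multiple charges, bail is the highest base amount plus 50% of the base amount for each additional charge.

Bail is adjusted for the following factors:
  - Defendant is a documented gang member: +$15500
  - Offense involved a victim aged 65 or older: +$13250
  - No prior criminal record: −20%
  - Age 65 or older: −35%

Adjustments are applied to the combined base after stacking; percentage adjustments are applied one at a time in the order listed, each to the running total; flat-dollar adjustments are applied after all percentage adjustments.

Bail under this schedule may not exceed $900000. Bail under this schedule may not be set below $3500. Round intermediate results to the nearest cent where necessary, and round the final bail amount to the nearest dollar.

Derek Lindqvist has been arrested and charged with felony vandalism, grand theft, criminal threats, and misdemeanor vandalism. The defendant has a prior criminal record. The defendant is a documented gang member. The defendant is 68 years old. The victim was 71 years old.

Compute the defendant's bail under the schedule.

$56489

Base amounts from the schedule: felony vandalism $7800; grand theft $7600; criminal threats $27250; misdemeanor vandalism $15450.
Stacking rule: highest base plus 50% of each additional charge. Highest is criminal threats at $27250. Additional: $7800 × 50% = $3900; $7600 × 50% = $3800; $15450 × 50% = $7725. Combined base = $27250 + $15425 = $42675.
Age 65 or older (−35%): $42675 × 0.65 = $27738.75.
Defendant is a documented gang member (+$15500 flat): $27738.75 + $15500 = $43238.75.
Offense involved a victim aged 65 or older (+$13250 flat): $43238.75 + $13250 = $56488.75.
$56488.75 is within the $900000 maximum.
$56488.75 is at or above the $3500 minimum.
Rounded to the nearest dollar: $56489.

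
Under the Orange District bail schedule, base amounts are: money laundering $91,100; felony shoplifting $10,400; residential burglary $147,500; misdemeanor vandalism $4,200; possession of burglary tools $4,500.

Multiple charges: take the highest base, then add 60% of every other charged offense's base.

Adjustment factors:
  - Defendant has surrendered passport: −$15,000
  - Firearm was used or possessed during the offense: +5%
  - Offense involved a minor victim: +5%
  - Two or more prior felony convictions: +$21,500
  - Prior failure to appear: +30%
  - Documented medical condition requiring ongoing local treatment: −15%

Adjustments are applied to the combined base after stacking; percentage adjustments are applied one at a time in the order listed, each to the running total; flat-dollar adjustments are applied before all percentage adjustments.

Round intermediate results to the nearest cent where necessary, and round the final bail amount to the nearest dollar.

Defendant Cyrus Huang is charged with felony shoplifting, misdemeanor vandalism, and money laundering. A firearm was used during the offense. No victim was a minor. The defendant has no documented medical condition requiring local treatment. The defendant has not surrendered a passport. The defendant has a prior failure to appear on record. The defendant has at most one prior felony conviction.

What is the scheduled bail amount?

Base amounts from the schedule: felony shoplifting $10,400; misdemeanor vandalism $4,200; money laundering $91,100.
Stacking rule: highest base plus 60% of each additional charge. Highest is money laundering at $91,100. Additional: $10,400 × 60% = $6,240; $4,200 × 60% = $2,520. Combined base = $91,100 + $8,760 = $99,860.
Firearm was used or possessed during the offense (+5%): $99,860 × 1.05 = $104,853.
Prior failure to appear (+30%): $104,853 × 1.3 = $136,308.90.
Rounded to the nearest dollar: $136,309.

$136,309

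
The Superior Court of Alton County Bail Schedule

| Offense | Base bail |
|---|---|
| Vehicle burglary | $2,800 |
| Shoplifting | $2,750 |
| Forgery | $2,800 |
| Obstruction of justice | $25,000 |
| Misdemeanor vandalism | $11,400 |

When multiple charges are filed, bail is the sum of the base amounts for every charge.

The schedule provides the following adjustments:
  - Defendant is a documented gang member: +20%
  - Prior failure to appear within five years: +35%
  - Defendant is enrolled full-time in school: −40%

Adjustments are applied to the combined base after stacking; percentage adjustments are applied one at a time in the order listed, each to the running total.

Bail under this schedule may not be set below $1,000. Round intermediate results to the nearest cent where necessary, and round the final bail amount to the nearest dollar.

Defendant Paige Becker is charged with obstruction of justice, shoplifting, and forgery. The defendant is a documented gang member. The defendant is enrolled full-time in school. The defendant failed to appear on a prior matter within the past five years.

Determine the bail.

$29,695

Base amounts from the schedule: obstruction of justice $25,000; shoplifting $2,750; forgery $2,800.
Stacking rule: sum of all bases. $25,000 + $2,750 + $2,800 = $30,550.
Defendant is a documented gang member (+20%): $30,550 × 1.2 = $36,660.
Prior failure to appear within five years (+35%): $36,660 × 1.35 = $49,491.
Defendant is enrolled full-time in school (−40%): $49,491 × 0.6 = $29,694.60.
$29,694.60 is at or above the $1,000 minimum.
Rounded to the nearest dollar: $29,695.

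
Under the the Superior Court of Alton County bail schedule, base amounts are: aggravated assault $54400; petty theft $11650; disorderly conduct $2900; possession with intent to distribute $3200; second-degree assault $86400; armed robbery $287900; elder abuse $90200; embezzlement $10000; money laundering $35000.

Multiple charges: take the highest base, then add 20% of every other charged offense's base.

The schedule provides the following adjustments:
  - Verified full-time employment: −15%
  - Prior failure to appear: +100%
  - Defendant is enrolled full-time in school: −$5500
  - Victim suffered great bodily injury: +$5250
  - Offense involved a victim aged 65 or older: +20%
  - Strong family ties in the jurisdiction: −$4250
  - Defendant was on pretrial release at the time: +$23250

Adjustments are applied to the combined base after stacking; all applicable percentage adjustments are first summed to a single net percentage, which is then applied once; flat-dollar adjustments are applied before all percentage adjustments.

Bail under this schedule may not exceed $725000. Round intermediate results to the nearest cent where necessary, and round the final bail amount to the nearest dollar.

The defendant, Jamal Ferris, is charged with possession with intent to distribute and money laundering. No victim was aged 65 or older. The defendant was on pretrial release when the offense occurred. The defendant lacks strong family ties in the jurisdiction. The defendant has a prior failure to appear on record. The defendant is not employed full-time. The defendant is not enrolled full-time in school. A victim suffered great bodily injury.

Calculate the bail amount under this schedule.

Base amounts from the schedule: possession with intent to distribute $3200; money laundering $35000.
Stacking rule: highest base plus 20% of each additional charge. Highest is money laundering at $35000. Additional: $3200 × 20% = $640. Combined base = $35000 + $640 = $35640.
Victim suffered great bodily injury (+$5250 flat): $35640 + $5250 = $40890.
Defendant was on pretrial release at the time (+$23250 flat): $40890 + $23250 = $64140.
Prior failure to appear (+100%): $64140 × 2 = $128280.
$128280 is within the $725000 maximum.

$128280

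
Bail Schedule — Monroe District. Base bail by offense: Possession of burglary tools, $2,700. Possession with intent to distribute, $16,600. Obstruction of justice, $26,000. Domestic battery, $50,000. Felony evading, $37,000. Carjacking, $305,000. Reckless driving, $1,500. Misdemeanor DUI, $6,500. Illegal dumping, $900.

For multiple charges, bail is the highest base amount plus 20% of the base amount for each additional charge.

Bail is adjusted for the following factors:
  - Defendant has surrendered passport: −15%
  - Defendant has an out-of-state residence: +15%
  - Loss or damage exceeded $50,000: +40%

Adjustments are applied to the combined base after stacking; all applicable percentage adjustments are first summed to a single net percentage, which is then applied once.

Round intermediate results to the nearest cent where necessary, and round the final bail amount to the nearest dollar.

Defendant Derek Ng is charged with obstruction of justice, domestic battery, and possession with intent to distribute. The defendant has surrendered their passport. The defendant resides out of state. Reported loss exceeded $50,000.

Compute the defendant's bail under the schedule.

Base amounts from the schedule: obstruction of justice $26,000; domestic battery $50,000; possession with intent to distribute $16,600.
Stacking rule: highest base plus 20% of each additional charge. Highest is domestic battery at $50,000. Additional: $26,000 × 20% = $5,200; $16,600 × 20% = $3,320. Combined base = $50,000 + $8,520 = $58,520.
Net percentage adjustment: −15% +15% +40% = +40%. $58,520 × 1.4 = $81,928.

$81,928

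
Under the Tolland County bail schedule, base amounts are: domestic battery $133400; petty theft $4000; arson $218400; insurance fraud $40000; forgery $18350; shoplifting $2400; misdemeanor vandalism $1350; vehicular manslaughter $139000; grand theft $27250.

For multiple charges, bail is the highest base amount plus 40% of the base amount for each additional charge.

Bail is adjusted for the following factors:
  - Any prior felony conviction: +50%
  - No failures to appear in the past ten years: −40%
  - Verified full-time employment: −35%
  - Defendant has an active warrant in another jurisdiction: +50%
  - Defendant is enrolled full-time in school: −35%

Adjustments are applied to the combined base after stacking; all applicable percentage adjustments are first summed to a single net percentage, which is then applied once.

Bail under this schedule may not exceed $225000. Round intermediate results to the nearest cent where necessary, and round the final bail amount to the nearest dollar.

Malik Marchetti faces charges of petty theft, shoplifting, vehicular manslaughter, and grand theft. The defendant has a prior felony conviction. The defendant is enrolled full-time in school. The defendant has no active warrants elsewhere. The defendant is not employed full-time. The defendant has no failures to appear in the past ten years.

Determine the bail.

$114345

Base amounts from the schedule: petty theft $4000; shoplifting $2400; vehicular manslaughter $139000; grand theft $27250.
Stacking rule: highest base plus 40% of each additional charge. Highest is vehicular manslaughter at $139000. Additional: $4000 × 40% = $1600; $2400 × 40% = $960; $27250 × 40% = $10900. Combined base = $139000 + $13460 = $152460.
Net percentage adjustment: +50% −40% −35% = −25%. $152460 × 0.75 = $114345.
$114345 is within the $225000 maximum.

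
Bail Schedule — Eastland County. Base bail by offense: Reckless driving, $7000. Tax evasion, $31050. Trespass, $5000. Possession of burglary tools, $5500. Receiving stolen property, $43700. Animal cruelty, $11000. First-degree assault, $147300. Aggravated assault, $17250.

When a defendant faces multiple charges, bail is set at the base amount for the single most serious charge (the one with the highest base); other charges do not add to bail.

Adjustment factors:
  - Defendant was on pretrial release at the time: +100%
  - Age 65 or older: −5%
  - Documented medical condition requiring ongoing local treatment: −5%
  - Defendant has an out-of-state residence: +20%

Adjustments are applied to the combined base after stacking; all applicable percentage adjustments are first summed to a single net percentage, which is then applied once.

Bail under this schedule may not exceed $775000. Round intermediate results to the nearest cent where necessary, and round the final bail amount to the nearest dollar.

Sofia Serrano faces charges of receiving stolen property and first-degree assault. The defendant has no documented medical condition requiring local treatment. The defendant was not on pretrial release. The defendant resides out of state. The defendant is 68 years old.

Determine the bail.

$169395

Base amounts from the schedule: receiving stolen property $43700; first-degree assault $147300.
Stacking rule: use the highest base only. Highest is first-degree assault at $147300. Combined base = $147300.
Net percentage adjustment: −5% +20% = +15%. $147300 × 1.15 = $169395.
$169395 is within the $775000 maximum.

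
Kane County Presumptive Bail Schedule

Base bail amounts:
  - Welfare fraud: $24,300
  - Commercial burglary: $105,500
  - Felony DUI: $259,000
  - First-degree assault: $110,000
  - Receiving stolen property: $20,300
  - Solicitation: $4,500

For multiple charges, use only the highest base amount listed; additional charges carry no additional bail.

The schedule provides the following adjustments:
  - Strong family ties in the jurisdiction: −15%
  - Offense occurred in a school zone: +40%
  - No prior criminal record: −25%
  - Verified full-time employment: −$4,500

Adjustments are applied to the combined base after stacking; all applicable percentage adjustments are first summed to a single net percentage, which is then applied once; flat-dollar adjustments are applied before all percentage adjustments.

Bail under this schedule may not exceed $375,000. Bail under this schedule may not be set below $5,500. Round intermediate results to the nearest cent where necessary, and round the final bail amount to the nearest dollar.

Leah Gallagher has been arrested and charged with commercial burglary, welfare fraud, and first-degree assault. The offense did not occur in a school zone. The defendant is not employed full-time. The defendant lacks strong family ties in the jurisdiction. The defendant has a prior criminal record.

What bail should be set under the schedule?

$110,000

Base amounts from the schedule: commercial burglary $105,500; welfare fraud $24,300; first-degree assault $110,000.
Stacking rule: use the highest base only. Highest is first-degree assault at $110,000. Combined base = $110,000.
No adjustment factors apply to this defendant.
$110,000 is within the $375,000 maximum.
$110,000 is at or above the $5,500 minimum.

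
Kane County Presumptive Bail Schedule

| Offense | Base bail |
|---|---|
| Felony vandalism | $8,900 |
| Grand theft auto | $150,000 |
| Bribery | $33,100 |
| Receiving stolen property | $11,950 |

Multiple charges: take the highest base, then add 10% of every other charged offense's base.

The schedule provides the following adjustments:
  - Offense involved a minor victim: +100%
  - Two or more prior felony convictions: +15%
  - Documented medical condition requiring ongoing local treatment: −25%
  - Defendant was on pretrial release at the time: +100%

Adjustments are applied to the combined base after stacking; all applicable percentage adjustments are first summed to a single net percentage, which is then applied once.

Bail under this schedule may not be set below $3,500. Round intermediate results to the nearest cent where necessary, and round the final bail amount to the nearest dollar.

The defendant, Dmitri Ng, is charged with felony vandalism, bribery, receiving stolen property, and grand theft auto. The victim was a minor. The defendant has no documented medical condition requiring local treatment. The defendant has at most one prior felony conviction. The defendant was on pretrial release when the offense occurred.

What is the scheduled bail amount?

$466,185

Base amounts from the schedule: felony vandalism $8,900; bribery $33,100; receiving stolen property $11,950; grand theft auto $150,000.
Stacking rule: highest base plus 10% of each additional charge. Highest is grand theft auto at $150,000. Additional: $8,900 × 10% = $890; $33,100 × 10% = $3,310; $11,950 × 10% = $1,195. Combined base = $150,000 + $5,395 = $155,395.
Net percentage adjustment: +100% +100% = +200%. $155,395 × 3 = $466,185.
$466,185 is at or above the $3,500 minimum.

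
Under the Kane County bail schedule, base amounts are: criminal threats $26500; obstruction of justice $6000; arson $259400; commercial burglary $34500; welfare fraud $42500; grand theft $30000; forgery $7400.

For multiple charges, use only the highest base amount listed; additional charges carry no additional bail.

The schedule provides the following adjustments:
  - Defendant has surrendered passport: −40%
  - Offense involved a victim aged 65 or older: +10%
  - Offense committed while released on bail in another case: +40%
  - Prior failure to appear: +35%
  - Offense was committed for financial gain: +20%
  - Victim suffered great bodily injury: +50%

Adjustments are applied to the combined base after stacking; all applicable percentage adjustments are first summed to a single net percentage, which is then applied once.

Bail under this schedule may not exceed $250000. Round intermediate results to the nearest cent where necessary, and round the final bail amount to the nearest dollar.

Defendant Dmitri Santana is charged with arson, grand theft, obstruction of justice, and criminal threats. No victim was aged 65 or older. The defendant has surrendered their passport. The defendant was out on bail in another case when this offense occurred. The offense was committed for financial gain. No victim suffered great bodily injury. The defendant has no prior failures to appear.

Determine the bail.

$250000

Base amounts from the schedule: arson $259400; grand theft $30000; obstruction of justice $6000; criminal threats $26500.
Stacking rule: use the highest base only. Highest is arson at $259400. Combined base = $259400.
Net percentage adjustment: −40% +40% +20% = +20%. $259400 × 1.2 = $311280.
Result $311280 exceeds the maximum of $250000; bail is capped at $250000.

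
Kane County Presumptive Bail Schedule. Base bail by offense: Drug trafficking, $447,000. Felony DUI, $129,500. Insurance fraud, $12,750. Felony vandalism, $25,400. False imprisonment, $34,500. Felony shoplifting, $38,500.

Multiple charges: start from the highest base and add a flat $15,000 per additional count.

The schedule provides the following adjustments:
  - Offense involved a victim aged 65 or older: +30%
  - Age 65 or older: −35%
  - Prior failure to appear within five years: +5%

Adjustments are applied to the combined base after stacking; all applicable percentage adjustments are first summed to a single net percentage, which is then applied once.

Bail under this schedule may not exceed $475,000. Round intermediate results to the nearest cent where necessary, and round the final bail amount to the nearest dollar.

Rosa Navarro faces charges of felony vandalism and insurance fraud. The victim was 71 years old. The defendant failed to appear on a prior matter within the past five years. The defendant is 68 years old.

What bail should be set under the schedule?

Base amounts from the schedule: felony vandalism $25,400; insurance fraud $12,750.
Stacking rule: highest base plus $15,000 per additional charge. Highest is felony vandalism at $25,400; 1 additional charge → +$15,000. Combined base = $40,400.
Net percentage adjustment: +30% −35% +5% = +0%. $40,400 × 1 = $40,400.
$40,400 is within the $475,000 maximum.

$40,400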